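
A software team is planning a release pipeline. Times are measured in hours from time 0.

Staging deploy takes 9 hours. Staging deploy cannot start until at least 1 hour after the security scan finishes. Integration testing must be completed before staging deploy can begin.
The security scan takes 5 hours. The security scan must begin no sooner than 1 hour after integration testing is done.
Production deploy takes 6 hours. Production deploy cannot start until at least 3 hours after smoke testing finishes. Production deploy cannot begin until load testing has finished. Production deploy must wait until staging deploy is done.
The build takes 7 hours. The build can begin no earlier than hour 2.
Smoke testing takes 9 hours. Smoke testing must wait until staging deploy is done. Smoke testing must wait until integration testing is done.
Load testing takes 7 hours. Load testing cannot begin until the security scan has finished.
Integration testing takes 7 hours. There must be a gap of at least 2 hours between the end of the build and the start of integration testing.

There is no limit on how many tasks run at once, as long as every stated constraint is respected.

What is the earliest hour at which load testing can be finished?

31

After its own release at hour 2, the build can start at hour 2 and finishes at hour 9.
After the build (finishes hour 9, plus 2-hour gap → hour 11), integration testing can start at hour 11 and finishes at hour 18.
After integration testing (finishes hour 18, plus 1-hour gap → hour 19), the security scan can start at hour 19 and finishes at hour 24.
After the security scan (finishes hour 24), load testing can start at hour 24 and finishes at hour 31.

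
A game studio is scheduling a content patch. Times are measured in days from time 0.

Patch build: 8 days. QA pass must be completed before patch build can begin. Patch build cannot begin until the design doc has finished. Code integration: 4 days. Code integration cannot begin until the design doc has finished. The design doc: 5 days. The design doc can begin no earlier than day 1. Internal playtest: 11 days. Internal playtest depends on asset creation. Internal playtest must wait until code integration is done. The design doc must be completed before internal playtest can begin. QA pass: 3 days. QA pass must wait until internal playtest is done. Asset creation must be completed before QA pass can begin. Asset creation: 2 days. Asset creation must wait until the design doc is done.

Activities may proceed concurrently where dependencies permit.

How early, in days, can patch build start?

24

After its own release at day 1, the design doc can start at day 1 and finishes at day 6.
After the design doc (finishes day 6), code integration can start at day 6 and finishes at day 10.
Asset creation cannot begin until the design doc (finishes day 6). It runs from day 6 to 6 + 2 = day 8.
Internal playtest needs all of asset creation (finishes day 8); code integration (finishes day 10); the design doc (finishes day 6). That puts its earliest start at day 10; it finishes at 10 + 11 = day 21.
For QA pass: internal playtest (finishes day 21); asset creation (finishes day 8). Taking the maximum gives a start of day 21, and it finishes at 21 + 3 = day 24.
Patch build waits on QA pass (finishes day 24); the design doc (finishes day 6). The latest of these is day 24, which is the earliest patch build can start.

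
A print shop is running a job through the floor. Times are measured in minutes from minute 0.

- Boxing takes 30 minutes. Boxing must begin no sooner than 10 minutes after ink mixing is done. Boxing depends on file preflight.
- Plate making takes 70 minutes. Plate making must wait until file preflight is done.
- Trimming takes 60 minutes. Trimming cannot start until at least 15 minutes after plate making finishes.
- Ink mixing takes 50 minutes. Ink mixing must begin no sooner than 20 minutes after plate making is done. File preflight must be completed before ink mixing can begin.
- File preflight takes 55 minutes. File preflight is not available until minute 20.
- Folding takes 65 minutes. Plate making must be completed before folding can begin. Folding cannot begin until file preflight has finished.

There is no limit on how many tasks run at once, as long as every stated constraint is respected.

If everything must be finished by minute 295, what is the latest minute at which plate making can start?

115

Nothing follows boxing; the deadline of minute 295 is its only limit. It must start by 295 − 30 = minute 265.
Since boxing (must start by minute 265, minus 10-minute gap → minute 255) depends on it, ink mixing must finish by minute 255. Backing off its 50-minute duration gives a latest start of minute 205.
To finish by minute 295, trimming (duration 60) must start no later than minute 235.
Folding must finish by minute 295; it takes 65 minutes, so it must start by 295 − 65 = minute 230.
Plate making has several dependents: ink mixing (must start by minute 205, minus 20-minute gap → minute 185); trimming (must start by minute 235, minus 15-minute gap → minute 220); folding (must start by minute 230). The earliest of those limits is minute 185, so plate making must start by 185 − 70 = minute 115.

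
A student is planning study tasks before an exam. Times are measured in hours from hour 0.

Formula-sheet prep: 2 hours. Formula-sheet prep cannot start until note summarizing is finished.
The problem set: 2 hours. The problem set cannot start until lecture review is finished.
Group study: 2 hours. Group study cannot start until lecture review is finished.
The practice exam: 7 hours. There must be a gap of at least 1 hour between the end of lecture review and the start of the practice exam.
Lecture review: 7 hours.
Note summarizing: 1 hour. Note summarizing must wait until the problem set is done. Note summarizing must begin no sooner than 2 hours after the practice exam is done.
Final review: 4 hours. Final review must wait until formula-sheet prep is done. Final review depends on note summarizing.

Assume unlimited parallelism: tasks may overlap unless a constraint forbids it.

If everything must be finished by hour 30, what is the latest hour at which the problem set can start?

21

Final review must finish by hour 30; it takes 4 hours, so it must start by 30 − 4 = hour 26.
Since final review (must start by hour 26) depends on it, formula-sheet prep must finish by hour 26. Backing off its 2-hour duration gives a latest start of hour 24.
Note summarizing feeds formula-sheet prep (must start by hour 24); final review (must start by hour 26). Taking the minimum, note summarizing must finish by hour 24 and start by 24 − 1 = hour 23.
The problem set must finish before note summarizing (must start by hour 23). With a 2-hour duration, the problem set must start by 23 − 2 = hour 21.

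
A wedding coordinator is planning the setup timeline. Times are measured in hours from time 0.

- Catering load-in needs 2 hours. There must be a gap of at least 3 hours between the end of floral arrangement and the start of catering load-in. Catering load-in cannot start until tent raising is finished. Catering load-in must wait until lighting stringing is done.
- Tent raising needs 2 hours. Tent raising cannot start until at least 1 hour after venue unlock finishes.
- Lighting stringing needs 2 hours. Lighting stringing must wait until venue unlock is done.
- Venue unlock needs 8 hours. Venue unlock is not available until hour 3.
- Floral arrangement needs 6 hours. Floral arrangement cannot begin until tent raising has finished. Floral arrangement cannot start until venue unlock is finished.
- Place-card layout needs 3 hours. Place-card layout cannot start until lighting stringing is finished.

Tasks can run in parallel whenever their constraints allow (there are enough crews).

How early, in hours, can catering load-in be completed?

25

Venue unlock waits on its own release at hour 3, so it starts at hour 3 and finishes at 3 + 8 = hour 11.
Lighting stringing cannot begin until venue unlock (finishes hour 11). It runs from hour 11 to 11 + 2 = hour 13.
Tent raising cannot begin until venue unlock (finishes hour 11, plus 1-hour gap → hour 12). It runs from hour 12 to 12 + 2 = hour 14.
Floral arrangement has to wait for tent raising (finishes hour 14); venue unlock (finishes hour 11). The latest of these is hour 14, so floral arrangement runs hour 14 to 14 + 6 = hour 20.
Catering load-in has to wait for floral arrangement (finishes hour 20, plus 3-hour gap → hour 23); tent raising (finishes hour 14); lighting stringing (finishes hour 13). The latest of these is hour 23, so catering load-in runs hour 23 to 23 + 2 = hour 25.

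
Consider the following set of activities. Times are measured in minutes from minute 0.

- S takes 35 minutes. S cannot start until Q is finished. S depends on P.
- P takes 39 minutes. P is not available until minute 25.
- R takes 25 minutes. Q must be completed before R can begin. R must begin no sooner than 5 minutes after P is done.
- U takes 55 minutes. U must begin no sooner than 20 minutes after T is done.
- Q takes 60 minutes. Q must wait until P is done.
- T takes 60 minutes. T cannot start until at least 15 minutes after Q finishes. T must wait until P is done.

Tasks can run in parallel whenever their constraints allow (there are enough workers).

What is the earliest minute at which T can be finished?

P cannot begin until its own release at minute 25. It runs from minute 25 to 25 + 39 = minute 64.
Q cannot begin until P (finishes minute 64). It runs from minute 64 to 64 + 60 = minute 124.
T has to wait for Q (finishes minute 124, plus 15-minute gap → minute 139); P (finishes minute 64). The latest of these is minute 139, so T runs minute 139 to 139 + 60 = minute 199.

199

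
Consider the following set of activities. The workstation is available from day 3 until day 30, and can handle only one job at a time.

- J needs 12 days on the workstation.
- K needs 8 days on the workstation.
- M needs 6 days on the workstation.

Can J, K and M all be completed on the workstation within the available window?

The workstation window is 30 − 3 = 27 days.
Running back to back, the jobs need 12 + 8 + 6 = 26 days on the workstation.
Since 26 ≤ 27, they fit within the window.

Yes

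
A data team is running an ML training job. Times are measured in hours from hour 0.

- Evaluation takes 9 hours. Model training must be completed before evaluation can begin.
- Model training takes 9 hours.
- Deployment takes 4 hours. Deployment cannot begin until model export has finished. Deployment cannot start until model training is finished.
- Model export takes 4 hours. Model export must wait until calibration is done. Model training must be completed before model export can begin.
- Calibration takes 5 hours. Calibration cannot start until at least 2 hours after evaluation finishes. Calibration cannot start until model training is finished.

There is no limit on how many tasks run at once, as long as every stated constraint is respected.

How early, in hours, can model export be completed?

Model training has no prerequisites, so it starts at hour 0 and finishes at hour 9.
Evaluation waits on model training (finishes hour 9), so it starts at hour 9 and finishes at 9 + 9 = hour 18.
Calibration needs all of evaluation (finishes hour 18, plus 2-hour gap → hour 20); model training (finishes hour 9). That puts its earliest start at hour 20; it finishes at 20 + 5 = hour 25.
Model export has to wait for calibration (finishes hour 25); model training (finishes hour 9). The latest of these is hour 25, so model export runs hour 25 to 25 + 4 = hour 29.

29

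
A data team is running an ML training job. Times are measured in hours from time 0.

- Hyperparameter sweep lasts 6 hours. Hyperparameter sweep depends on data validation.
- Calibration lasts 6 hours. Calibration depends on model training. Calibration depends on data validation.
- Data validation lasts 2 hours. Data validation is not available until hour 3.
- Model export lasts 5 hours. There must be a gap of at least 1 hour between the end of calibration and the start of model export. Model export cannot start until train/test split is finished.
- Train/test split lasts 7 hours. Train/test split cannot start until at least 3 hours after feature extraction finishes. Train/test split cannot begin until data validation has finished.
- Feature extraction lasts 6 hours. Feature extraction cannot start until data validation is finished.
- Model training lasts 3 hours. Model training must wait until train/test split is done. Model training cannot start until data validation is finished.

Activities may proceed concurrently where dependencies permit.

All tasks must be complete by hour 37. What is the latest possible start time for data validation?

4

To finish by hour 37, model export (duration 5) must start no later than hour 32.
Since model export (must start by hour 32, minus 1-hour gap → hour 31) depends on it, calibration must finish by hour 31. Backing off its 6-hour duration gives a latest start of hour 25.
Model training feeds into calibration (must start by hour 25); so model training must finish by hour 25 and therefore start by hour 22.
Train/test split has several dependents: model training (must start by hour 22); model export (must start by hour 32). The earliest of those limits is hour 22, so train/test split must start by 22 − 7 = hour 15.
Since train/test split (must start by hour 15, minus 3-hour gap → hour 12) depends on it, feature extraction must finish by hour 12. Backing off its 6-hour duration gives a latest start of hour 6.
Nothing follows hyperparameter sweep; the deadline of hour 37 is its only limit. It must start by 37 − 6 = hour 31.
Data validation feeds feature extraction (must start by hour 6); train/test split (must start by hour 15); hyperparameter sweep (must start by hour 31); model training (must start by hour 22); calibration (must start by hour 25). Taking the minimum, data validation must finish by hour 6 and start by 6 − 2 = hour 4.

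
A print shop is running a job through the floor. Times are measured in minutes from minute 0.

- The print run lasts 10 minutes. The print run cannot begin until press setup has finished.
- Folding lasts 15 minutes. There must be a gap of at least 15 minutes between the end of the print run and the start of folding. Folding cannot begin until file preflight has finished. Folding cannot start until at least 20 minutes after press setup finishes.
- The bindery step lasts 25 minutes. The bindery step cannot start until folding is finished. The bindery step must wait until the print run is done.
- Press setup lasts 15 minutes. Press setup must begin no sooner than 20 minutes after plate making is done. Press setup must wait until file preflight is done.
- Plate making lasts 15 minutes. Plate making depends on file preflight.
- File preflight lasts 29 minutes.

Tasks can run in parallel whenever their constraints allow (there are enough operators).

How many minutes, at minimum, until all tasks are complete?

144

File preflight has no prerequisites, so it starts at minute 0 and finishes at minute 29.
Plate making waits on file preflight (finishes minute 29), so it starts at minute 29 and finishes at 29 + 15 = minute 44.
Press setup cannot start until plate making (finishes minute 44, plus 20-minute gap → minute 64); file preflight (finishes minute 29). The controlling bound is minute 64, so press setup finishes at 64 + 15 = minute 79.
The print run cannot begin until press setup (finishes minute 79). It runs from minute 79 to 79 + 10 = minute 89.
Folding cannot start until the print run (finishes minute 89, plus 15-minute gap → minute 104); file preflight (finishes minute 29); press setup (finishes minute 79, plus 20-minute gap → minute 99). The controlling bound is minute 104, so folding finishes at 104 + 15 = minute 119.
For the bindery step: folding (finishes minute 119); the print run (finishes minute 89). Taking the maximum gives a start of minute 119, and it finishes at 119 + 25 = minute 144.
All tasks are finished once the last one completes. Finish times: File preflight at 29, Plate making at 44, Press setup at 79, The print run at 89, Folding at 119, The bindery step at 144. The latest is minute 144.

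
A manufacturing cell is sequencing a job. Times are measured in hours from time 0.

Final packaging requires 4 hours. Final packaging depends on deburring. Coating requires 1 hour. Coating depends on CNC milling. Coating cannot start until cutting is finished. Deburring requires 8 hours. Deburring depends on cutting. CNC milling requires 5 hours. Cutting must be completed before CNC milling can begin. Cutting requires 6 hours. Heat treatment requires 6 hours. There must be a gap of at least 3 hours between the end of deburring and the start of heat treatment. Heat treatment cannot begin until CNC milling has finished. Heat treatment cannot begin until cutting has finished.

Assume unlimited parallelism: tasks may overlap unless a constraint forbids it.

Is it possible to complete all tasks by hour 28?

Nothing blocks cutting, so it runs from hour 0 to hour 6.
CNC milling waits on cutting (finishes hour 6), so it starts at hour 6 and finishes at 6 + 5 = hour 11.
Coating needs all of CNC milling (finishes hour 11); cutting (finishes hour 6). That puts its earliest start at hour 11; it finishes at 11 + 1 = hour 12.
After cutting (finishes hour 6), deburring can start at hour 6 and finishes at hour 14.
Final packaging cannot begin until deburring (finishes hour 14). It runs from hour 14 to 14 + 4 = hour 18.
Heat treatment cannot start until deburring (finishes hour 14, plus 3-hour gap → hour 17); CNC milling (finishes hour 11); cutting (finishes hour 6). The controlling bound is hour 17, so heat treatment finishes at 17 + 6 = hour 23.
Every task is finished by hour 23, which is no later than the deadline of 28, so the schedule is feasible.

Yes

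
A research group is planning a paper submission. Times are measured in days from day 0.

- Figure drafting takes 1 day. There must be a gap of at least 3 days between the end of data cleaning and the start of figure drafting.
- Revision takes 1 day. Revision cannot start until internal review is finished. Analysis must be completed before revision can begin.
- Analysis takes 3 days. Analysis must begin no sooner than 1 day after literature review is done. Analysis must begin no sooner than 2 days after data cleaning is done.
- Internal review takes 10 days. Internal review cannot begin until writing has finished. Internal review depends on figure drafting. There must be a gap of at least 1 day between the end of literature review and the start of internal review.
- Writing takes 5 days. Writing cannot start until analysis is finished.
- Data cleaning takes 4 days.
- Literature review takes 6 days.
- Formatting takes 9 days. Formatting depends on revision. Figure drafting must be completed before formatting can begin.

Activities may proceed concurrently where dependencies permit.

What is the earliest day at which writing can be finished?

15

Nothing blocks data cleaning, so it runs from day 0 to day 4.
Literature review can start immediately at day 0; it finishes at day 6.
For analysis: literature review (finishes day 6, plus 1-day gap → day 7); data cleaning (finishes day 4, plus 2-day gap → day 6). Taking the maximum gives a start of day 7, and it finishes at 7 + 3 = day 10.
After analysis (finishes day 10), writing can start at day 10 and finishes at day 15.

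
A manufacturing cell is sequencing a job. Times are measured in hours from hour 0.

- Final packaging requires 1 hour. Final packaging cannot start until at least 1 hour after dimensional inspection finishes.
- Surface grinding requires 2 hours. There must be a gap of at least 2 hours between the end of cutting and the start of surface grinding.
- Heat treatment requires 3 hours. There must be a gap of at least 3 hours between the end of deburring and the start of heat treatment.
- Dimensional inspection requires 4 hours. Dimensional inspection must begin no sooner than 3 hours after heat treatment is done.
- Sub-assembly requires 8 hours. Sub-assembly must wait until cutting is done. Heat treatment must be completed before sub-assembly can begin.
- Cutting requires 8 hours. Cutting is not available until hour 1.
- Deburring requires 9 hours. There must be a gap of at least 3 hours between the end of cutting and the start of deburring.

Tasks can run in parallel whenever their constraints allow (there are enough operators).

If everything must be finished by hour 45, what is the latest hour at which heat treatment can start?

Final packaging has no dependents, so it just needs to finish by hour 45. Starting by 45 − 1 = hour 44 achieves that.
Dimensional inspection feeds into final packaging (must start by hour 44, minus 1-hour gap → hour 43); so dimensional inspection must finish by hour 43 and therefore start by hour 39.
Sub-assembly must finish by hour 45; it takes 8 hours, so it must start by 45 − 8 = hour 37.
Heat treatment has several dependents: dimensional inspection (must start by hour 39, minus 3-hour gap → hour 36); sub-assembly (must start by hour 37). The earliest of those limits is hour 36, so heat treatment must start by 36 − 3 = hour 33.

33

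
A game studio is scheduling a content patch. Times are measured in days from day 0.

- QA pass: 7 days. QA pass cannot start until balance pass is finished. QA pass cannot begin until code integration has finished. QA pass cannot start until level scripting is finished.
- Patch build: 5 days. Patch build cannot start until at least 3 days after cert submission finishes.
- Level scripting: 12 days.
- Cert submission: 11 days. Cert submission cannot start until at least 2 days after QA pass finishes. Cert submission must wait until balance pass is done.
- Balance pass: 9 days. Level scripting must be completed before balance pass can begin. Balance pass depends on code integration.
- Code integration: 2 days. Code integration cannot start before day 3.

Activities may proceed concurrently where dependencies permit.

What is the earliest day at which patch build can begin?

44

Code integration cannot begin until its own release at day 3. It runs from day 3 to 3 + 2 = day 5.
Level scripting can start immediately at day 0; it finishes at day 12.
For balance pass: level scripting (finishes day 12); code integration (finishes day 5). Taking the maximum gives a start of day 12, and it finishes at 12 + 9 = day 21.
QA pass cannot start until balance pass (finishes day 21); code integration (finishes day 5); level scripting (finishes day 12). The controlling bound is day 21, so QA pass finishes at 21 + 7 = day 28.
Cert submission needs all of QA pass (finishes day 28, plus 2-day gap → day 30); balance pass (finishes day 21). That puts its earliest start at day 30; it finishes at 30 + 11 = day 41.
Patch build waits on cert submission (finishes day 41, plus 3-day gap → day 44), so the earliest it can start is day 44.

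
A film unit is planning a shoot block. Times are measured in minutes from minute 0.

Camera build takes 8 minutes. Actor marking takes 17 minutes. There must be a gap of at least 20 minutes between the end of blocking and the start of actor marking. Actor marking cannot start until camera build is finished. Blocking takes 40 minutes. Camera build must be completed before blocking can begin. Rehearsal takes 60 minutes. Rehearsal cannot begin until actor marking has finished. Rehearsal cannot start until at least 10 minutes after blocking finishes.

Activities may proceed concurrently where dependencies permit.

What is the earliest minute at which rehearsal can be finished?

Camera build can start immediately at minute 0; it finishes at minute 8.
Blocking cannot begin until camera build (finishes minute 8). It runs from minute 8 to 8 + 40 = minute 48.
Actor marking has to wait for blocking (finishes minute 48, plus 20-minute gap → minute 68); camera build (finishes minute 8). The latest of these is minute 68, so actor marking runs minute 68 to 68 + 17 = minute 85.
For rehearsal: actor marking (finishes minute 85); blocking (finishes minute 48, plus 10-minute gap → minute 58). Taking the maximum gives a start of minute 85, and it finishes at 85 + 60 = minute 145.

145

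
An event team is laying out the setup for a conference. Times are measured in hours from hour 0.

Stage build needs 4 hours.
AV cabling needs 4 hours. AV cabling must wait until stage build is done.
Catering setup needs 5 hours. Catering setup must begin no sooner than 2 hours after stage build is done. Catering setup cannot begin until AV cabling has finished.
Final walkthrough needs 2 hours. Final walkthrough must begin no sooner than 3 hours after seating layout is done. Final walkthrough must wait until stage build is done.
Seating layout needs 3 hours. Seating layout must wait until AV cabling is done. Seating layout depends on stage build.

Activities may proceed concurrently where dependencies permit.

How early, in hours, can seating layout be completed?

Nothing blocks stage build, so it runs from hour 0 to hour 4.
AV cabling cannot begin until stage build (finishes hour 4). It runs from hour 4 to 4 + 4 = hour 8.
Seating layout needs all of AV cabling (finishes hour 8); stage build (finishes hour 4). That puts its earliest start at hour 8; it finishes at 8 + 3 = hour 11.

11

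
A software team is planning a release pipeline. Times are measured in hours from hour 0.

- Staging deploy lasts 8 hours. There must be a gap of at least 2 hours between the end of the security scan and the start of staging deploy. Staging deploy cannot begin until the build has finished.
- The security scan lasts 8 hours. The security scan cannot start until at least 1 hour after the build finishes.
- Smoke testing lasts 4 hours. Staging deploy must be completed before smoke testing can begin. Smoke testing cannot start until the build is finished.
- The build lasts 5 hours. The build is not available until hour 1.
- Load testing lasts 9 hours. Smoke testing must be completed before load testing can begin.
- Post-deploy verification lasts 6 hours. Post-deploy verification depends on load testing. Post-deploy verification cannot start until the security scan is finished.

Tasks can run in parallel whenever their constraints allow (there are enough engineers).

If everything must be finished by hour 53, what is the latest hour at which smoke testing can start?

Post-deploy verification must finish by hour 53; it takes 6 hours, so it must start by 53 − 6 = hour 47.
Since post-deploy verification (must start by hour 47) depends on it, load testing must finish by hour 47. Backing off its 9-hour duration gives a latest start of hour 38.
Smoke testing has to be done before load testing (must start by hour 38). That means finishing by hour 38, i.e. starting by 38 − 4 = hour 34.

34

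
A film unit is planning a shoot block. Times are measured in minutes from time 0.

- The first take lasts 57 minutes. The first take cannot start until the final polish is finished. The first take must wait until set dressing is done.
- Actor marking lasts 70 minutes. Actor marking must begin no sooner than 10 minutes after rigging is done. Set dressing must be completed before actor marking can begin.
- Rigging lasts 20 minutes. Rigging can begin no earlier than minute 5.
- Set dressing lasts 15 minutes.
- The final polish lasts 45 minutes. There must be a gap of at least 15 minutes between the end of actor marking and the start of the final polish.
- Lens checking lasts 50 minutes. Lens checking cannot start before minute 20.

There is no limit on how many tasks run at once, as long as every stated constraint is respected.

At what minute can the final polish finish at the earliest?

165

Set dressing can start immediately at minute 0; it finishes at minute 15.
After its own release at minute 5, rigging can start at minute 5 and finishes at minute 25.
For actor marking: rigging (finishes minute 25, plus 10-minute gap → minute 35); set dressing (finishes minute 15). Taking the maximum gives a start of minute 35, and it finishes at 35 + 70 = minute 105.
The final polish waits on actor marking (finishes minute 105, plus 15-minute gap → minute 120), so it starts at minute 120 and finishes at 120 + 45 = minute 165.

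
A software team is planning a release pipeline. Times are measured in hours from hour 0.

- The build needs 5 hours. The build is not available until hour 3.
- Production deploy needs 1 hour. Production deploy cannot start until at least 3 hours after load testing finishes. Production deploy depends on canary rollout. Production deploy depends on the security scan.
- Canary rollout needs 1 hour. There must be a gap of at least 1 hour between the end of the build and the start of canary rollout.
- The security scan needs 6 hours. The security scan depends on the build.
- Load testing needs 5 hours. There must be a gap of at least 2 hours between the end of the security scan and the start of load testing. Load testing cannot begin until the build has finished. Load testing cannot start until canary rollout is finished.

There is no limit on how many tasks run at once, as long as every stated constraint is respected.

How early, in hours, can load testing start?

16

The build waits on its own release at hour 3, so it starts at hour 3 and finishes at 3 + 5 = hour 8.
After the build (finishes hour 8, plus 1-hour gap → hour 9), canary rollout can start at hour 9 and finishes at hour 10.
The security scan cannot begin until the build (finishes hour 8). It runs from hour 8 to 8 + 6 = hour 14.
Load testing waits on the security scan (finishes hour 14, plus 2-hour gap → hour 16); the build (finishes hour 8); canary rollout (finishes hour 10). The latest of these is hour 16, which is the earliest load testing can start.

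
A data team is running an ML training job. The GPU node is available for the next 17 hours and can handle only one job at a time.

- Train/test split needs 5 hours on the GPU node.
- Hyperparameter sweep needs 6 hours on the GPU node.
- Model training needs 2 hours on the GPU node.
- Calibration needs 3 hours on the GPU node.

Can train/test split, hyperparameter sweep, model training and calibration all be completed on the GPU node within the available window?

Yes

Running back to back, the jobs need 5 + 6 + 2 + 3 = 16 hours on the GPU node.
Since 16 ≤ 17, they fit within the window.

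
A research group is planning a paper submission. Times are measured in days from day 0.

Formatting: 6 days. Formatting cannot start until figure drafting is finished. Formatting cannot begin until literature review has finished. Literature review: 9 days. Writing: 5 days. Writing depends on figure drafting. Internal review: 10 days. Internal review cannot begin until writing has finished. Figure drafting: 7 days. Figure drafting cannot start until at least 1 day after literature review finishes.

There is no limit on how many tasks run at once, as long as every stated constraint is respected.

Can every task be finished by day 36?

Yes

Literature review can start immediately at day 0; it finishes at day 9.
Figure drafting cannot begin until literature review (finishes day 9, plus 1-day gap → day 10). It runs from day 10 to 10 + 7 = day 17.
Formatting has to wait for figure drafting (finishes day 17); literature review (finishes day 9). The latest of these is day 17, so formatting runs day 17 to 17 + 6 = day 23.
Writing cannot begin until figure drafting (finishes day 17). It runs from day 17 to 17 + 5 = day 22.
Internal review cannot begin until writing (finishes day 22). It runs from day 22 to 22 + 10 = day 32.
Every task is finished by day 32, which is no later than the deadline of 36, so the schedule is feasible.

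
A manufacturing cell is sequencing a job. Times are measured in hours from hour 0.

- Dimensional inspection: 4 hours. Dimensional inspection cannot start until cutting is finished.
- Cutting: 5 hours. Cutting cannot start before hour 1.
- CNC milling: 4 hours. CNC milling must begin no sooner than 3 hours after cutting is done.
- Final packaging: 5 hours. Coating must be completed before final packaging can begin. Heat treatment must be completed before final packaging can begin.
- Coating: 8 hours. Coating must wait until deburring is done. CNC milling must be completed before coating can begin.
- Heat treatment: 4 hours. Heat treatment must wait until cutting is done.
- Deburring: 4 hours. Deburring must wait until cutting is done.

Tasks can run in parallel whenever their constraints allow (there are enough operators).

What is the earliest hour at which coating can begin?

13

Cutting cannot begin until its own release at hour 1. It runs from hour 1 to 1 + 5 = hour 6.
CNC milling cannot begin until cutting (finishes hour 6, plus 3-hour gap → hour 9). It runs from hour 9 to 9 + 4 = hour 13.
After cutting (finishes hour 6), deburring can start at hour 6 and finishes at hour 10.
Coating waits on deburring (finishes hour 10); CNC milling (finishes hour 13). The latest of these is hour 13, which is the earliest coating can start.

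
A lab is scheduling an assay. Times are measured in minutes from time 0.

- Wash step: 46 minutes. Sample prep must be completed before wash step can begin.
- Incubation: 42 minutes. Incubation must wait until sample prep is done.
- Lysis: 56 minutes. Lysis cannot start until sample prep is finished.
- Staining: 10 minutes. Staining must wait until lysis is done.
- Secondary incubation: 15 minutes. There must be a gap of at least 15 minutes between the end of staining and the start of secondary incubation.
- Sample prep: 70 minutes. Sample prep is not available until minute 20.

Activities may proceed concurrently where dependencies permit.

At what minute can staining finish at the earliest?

156

After its own release at minute 20, sample prep can start at minute 20 and finishes at minute 90.
After sample prep (finishes minute 90), lysis can start at minute 90 and finishes at minute 146.
Staining waits on lysis (finishes minute 146), so it starts at minute 146 and finishes at 146 + 10 = minute 156.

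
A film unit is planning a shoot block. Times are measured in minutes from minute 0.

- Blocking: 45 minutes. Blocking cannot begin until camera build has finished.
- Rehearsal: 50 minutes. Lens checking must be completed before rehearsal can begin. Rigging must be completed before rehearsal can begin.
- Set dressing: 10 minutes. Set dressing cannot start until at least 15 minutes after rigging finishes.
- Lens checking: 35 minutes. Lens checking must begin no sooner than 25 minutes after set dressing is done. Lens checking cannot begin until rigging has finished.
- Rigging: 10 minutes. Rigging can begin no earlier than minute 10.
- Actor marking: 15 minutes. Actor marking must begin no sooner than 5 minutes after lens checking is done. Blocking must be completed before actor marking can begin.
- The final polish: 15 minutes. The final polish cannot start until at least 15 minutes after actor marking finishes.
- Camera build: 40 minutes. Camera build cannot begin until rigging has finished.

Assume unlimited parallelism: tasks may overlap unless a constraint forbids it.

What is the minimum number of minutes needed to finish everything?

Rigging waits on its own release at minute 10, so it starts at minute 10 and finishes at 10 + 10 = minute 20.
After rigging (finishes minute 20), camera build can start at minute 20 and finishes at minute 60.
Blocking cannot begin until camera build (finishes minute 60). It runs from minute 60 to 60 + 45 = minute 105.
Set dressing waits on rigging (finishes minute 20, plus 15-minute gap → minute 35), so it starts at minute 35 and finishes at 35 + 10 = minute 45.
Lens checking has to wait for set dressing (finishes minute 45, plus 25-minute gap → minute 70); rigging (finishes minute 20). The latest of these is minute 70, so lens checking runs minute 70 to 70 + 35 = minute 105.
Rehearsal has to wait for lens checking (finishes minute 105); rigging (finishes minute 20). The latest of these is minute 105, so rehearsal runs minute 105 to 105 + 50 = minute 155.
Actor marking needs all of lens checking (finishes minute 105, plus 5-minute gap → minute 110); blocking (finishes minute 105). That puts its earliest start at minute 110; it finishes at 110 + 15 = minute 125.
The final polish waits on actor marking (finishes minute 125, plus 15-minute gap → minute 140), so it starts at minute 140 and finishes at 140 + 15 = minute 155.
All tasks are finished once the last one completes. Finish times: Rigging at 20, Set dressing at 45, Camera build at 60, Lens checking at 105, Blocking at 105, Actor marking at 125, Rehearsal at 155, The final polish at 155. The latest is minute 155.

155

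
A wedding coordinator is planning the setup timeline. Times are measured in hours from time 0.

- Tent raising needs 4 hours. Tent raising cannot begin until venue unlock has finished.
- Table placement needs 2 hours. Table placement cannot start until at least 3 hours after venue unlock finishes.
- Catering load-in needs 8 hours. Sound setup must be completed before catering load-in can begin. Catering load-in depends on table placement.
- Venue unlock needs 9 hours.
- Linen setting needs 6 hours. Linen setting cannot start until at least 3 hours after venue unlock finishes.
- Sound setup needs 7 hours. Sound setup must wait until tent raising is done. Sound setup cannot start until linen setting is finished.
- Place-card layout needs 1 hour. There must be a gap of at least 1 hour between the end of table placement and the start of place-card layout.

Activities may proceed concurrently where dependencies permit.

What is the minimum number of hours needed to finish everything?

33

Nothing blocks venue unlock, so it runs from hour 0 to hour 9.
Linen setting cannot begin until venue unlock (finishes hour 9, plus 3-hour gap → hour 12). It runs from hour 12 to 12 + 6 = hour 18.
Table placement cannot begin until venue unlock (finishes hour 9, plus 3-hour gap → hour 12). It runs from hour 12 to 12 + 2 = hour 14.
Place-card layout waits on table placement (finishes hour 14, plus 1-hour gap → hour 15), so it starts at hour 15 and finishes at 15 + 1 = hour 16.
Tent raising cannot begin until venue unlock (finishes hour 9). It runs from hour 9 to 9 + 4 = hour 13.
For sound setup: tent raising (finishes hour 13); linen setting (finishes hour 18). Taking the maximum gives a start of hour 18, and it finishes at 18 + 7 = hour 25.
Catering load-in needs all of sound setup (finishes hour 25); table placement (finishes hour 14). That puts its earliest start at hour 25; it finishes at 25 + 8 = hour 33.
All tasks are finished once the last one completes. Finish times: Venue unlock at 9, Tent raising at 13, Table placement at 14, Linen setting at 18, Sound setup at 25, Catering load-in at 33, Place-card layout at 16. The latest is hour 33.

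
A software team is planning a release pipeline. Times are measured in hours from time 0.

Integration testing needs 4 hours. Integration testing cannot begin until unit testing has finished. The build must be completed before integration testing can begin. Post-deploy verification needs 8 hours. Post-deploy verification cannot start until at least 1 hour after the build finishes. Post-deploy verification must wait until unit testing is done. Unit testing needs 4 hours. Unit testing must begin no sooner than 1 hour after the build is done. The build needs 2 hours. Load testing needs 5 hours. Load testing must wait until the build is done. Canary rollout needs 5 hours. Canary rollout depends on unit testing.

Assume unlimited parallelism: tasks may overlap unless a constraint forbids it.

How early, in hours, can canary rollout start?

7

The build can start immediately at hour 0; it finishes at hour 2.
Unit testing waits on the build (finishes hour 2, plus 1-hour gap → hour 3), so it starts at hour 3 and finishes at 3 + 4 = hour 7.
Canary rollout waits on unit testing (finishes hour 7), so the earliest it can start is hour 7.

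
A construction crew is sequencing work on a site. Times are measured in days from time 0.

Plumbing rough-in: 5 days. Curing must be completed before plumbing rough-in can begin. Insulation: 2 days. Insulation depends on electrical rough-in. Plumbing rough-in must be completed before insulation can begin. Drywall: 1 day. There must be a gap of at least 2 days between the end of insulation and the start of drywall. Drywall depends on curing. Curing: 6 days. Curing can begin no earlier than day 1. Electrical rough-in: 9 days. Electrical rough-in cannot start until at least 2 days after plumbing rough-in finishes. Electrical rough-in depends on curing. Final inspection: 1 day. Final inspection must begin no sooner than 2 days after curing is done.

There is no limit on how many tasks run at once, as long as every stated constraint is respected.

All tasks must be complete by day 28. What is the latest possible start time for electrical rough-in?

14

Drywall has no dependents, so it just needs to finish by day 28. Starting by 28 − 1 = day 27 achieves that.
Insulation must finish before drywall (must start by day 27, minus 2-day gap → day 25). With a 2-day duration, insulation must start by 25 − 2 = day 23.
Electrical rough-in has to be done before insulation (must start by day 23). That means finishing by day 23, i.e. starting by 23 − 9 = day 14.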